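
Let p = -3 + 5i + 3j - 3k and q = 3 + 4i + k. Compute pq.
-26 + 6i - 8j - 24k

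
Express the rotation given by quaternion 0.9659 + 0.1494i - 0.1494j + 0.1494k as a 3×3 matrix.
[[0.9107, -0.3333, -0.244], [0.244, 0.9107, -0.3333], [0.3333, 0.244, 0.9107]]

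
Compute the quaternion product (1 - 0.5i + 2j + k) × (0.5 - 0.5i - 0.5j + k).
0.25 + 1.75i + 0.5j + 2.75k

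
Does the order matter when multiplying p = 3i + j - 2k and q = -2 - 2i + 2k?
Yes: pq = 10 - 4i - 4j + 6k ≠ 10 - 8i + 2k = qp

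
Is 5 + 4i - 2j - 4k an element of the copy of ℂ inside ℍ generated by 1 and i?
No. The quaternion 5 + 4i - 2j - 4k has j-coefficient y = -2 and k-coefficient z = -4, not both zero, so it does not lie in the complex subalgebra spanned by 1 and i.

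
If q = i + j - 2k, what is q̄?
-i - j + 2k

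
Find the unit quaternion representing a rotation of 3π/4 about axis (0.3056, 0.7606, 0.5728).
0.3827 + 0.2823i + 0.7027j + 0.5292k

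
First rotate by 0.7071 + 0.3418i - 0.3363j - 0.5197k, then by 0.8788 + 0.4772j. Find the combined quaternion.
0.7819 + 0.0524i + 0.0419j - 0.6198k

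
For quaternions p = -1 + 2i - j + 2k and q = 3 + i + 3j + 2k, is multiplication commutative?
No: pq = -6 - 3i - 8j + 11k ≠ -6 + 13i - 4j - 3k = qp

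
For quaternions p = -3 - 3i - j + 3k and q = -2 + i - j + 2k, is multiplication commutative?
No: pq = 2 + 4i + 14j - 8k ≠ 2 + 2i - 4j - 16k = qp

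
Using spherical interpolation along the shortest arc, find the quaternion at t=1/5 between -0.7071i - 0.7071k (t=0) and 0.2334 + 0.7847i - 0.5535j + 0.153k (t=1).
-0.0525 - 0.7681i + 0.1245j - 0.626k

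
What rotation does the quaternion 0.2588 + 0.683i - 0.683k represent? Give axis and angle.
axis = (√2/2, 0, -√2/2), θ = 5π/6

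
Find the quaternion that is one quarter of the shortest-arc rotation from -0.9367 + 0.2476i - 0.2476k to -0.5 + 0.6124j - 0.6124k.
-0.89 + 0.1976i + 0.1745j - 0.3721k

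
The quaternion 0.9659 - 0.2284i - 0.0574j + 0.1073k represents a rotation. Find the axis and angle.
axis = (-0.8826, -0.2218, 0.4146), θ = π/6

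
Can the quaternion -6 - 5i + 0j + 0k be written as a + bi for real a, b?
Yes. The quaternion -6 - 5i has j- and k-coefficients y = z = 0, so it lies in the complex subalgebra spanned by 1 and i.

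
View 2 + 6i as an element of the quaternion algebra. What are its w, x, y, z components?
2 + 6i + 0j + 0k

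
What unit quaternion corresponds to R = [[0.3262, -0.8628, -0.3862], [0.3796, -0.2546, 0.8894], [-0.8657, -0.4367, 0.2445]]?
0.5736 - 0.578i + 0.209j + 0.5415k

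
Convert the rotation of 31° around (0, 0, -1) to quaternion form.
0.9636 - 0.2672k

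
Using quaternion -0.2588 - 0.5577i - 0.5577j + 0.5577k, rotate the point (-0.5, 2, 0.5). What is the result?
(1.777, -1.11, -0.333)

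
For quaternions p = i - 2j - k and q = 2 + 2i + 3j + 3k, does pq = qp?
No: pq = 7 - i - 9j + 5k ≠ 7 + 5i + j - 9k = qp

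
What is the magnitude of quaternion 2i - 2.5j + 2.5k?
4.062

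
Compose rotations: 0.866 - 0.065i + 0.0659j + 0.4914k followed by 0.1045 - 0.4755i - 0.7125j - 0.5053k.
0.3548 - 0.7354i - 0.3436j - 0.4639k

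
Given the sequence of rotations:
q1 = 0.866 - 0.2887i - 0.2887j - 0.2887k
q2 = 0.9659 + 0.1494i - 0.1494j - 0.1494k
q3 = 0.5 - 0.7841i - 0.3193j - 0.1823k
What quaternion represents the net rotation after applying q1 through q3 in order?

q2 · q1 = 0.7933 - 0.1495i - 0.322j - 0.4945k
q3 · q2 · q1 = 0.0865 - 0.5976i - 0.7748j - 0.1871k
0.0865 - 0.5976i - 0.7748j - 0.1871k


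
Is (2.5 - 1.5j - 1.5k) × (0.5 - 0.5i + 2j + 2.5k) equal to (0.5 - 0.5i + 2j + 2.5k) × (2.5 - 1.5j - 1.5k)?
No: pq = 8 - 2i + 5j + 4.75k ≠ 8 - 0.5i + 3.5j + 6.25k = qp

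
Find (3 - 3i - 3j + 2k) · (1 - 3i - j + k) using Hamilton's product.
-11 - 13i - 9j - k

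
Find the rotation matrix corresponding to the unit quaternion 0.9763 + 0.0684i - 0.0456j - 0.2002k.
[[0.9157, 0.3847, -0.1164], [-0.3971, 0.9105, -0.1153], [0.0617, 0.1518, 0.9865]]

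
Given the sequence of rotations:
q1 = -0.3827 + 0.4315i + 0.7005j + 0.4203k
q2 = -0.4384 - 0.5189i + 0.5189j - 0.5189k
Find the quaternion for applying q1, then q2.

q2 · q1 = 0.2463 + 0.591i - 0.5115j - 0.5731k
0.2463 + 0.591i - 0.5115j - 0.5731k


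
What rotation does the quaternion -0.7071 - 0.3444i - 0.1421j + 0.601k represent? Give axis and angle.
axis = (-0.4871, -0.201, 0.8499), θ = 3π/2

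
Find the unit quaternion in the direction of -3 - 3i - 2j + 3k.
-0.5388 - 0.5388i - 0.3592j + 0.5388k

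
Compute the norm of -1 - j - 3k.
√11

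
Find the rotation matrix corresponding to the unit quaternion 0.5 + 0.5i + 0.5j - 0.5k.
[[0, 1, 0], [0, 0, -1], [-1, 0, 0]]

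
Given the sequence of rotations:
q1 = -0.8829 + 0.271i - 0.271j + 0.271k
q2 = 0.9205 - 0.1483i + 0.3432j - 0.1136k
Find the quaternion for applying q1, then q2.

q2 · q1 = -0.6487 + 0.4426i - 0.5431j + 0.2969k
-0.6487 + 0.4426i - 0.5431j + 0.2969k


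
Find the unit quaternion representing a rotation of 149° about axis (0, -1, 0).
0.2672 - 0.9636j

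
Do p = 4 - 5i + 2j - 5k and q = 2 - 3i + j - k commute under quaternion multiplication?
No: pq = -14 - 19i + 18j - 13k ≠ -14 - 25i - 2j - 15k = qp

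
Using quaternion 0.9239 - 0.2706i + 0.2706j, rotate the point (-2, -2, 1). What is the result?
(-0.914, -0.914, 2.707)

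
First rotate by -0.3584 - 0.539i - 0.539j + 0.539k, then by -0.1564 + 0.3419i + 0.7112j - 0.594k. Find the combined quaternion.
0.9438 + 0.0249i - 0.0347j + 0.3276k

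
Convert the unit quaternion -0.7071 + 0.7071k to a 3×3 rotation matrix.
[[0, 1, 0], [-1, 0, 0], [0, 0, 1]]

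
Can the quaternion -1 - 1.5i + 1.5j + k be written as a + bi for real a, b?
No. The quaternion -1 - 1.5i + 1.5j + k has j-coefficient y = 1.5 and k-coefficient z = 1, not both zero, so it does not lie in the complex subalgebra spanned by 1 and i.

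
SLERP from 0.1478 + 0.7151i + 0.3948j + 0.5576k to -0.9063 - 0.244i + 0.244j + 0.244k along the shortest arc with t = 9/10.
0.908 + 0.3453i - 0.1795j - 0.1552k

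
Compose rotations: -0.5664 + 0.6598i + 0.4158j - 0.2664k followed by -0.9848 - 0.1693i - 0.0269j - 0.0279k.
0.6732 - 0.5351i - 0.4578j + 0.2255k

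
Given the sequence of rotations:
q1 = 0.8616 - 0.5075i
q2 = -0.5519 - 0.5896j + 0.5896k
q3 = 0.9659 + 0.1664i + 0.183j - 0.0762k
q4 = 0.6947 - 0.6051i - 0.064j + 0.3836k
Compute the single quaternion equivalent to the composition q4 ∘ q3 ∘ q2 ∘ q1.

q2 · q1 = -0.4755 + 0.2801i - 0.8072j + 0.2088k
q3 · q2 · q1 = -0.3423 + 0.1681i - 0.9228j + 0.0523k
q4 · q3 · q2 · q1 = -0.2152 + 0.6745i - 0.523j + 0.4742k
-0.2152 + 0.6745i - 0.523j + 0.4742k


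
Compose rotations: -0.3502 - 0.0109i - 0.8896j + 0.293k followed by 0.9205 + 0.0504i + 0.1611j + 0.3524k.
-0.2817 + 0.333i - 0.8939j + 0.1032k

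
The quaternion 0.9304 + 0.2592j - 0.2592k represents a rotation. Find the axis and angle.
axis = (0, √2/2, -√2/2), θ = 43°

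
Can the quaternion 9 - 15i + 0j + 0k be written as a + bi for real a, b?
Yes. The quaternion 9 - 15i has j- and k-coefficients y = z = 0, so it lies in the complex subalgebra spanned by 1 and i.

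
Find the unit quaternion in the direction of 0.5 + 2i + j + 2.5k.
0.1474 + 0.5898i + 0.2949j + 0.7372k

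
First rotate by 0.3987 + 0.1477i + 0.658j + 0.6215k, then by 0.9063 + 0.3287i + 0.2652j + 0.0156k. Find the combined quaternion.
0.1286 + 0.4195i + 0.5001j + 0.7466k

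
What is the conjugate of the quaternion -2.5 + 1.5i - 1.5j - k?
-2.5 - 1.5i + 1.5j + k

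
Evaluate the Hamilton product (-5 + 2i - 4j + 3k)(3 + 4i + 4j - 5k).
8 - 6i - 10j + 58k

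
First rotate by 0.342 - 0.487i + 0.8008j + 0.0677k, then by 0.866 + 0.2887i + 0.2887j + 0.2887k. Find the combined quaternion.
0.186 - 0.5347i + 0.6321j + 0.5292k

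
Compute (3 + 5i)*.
3 - 5i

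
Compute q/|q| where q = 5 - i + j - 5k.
0.6934 - 0.1387i + 0.1387j - 0.6934k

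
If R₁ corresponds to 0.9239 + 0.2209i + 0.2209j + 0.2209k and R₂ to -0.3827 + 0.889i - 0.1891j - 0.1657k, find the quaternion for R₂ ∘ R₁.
-0.4716 + 0.7316i - 0.4922j + 0.0005k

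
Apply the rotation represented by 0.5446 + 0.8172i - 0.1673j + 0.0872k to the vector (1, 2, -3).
(0.311, 1.878, 3.221)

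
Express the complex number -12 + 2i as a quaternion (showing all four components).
-12 + 2i + 0j + 0k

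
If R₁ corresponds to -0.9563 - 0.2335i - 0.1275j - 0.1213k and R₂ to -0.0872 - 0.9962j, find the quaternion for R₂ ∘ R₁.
-0.0436 + 0.1412i + 0.9638j - 0.222k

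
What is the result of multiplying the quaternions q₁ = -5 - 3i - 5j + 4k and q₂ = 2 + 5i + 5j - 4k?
46 - 31i - 27j + 38k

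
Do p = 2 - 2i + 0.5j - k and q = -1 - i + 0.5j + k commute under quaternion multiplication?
No: pq = -3.25 + i + 3.5j + 2.5k ≠ -3.25 - i - 2.5j + 3.5k = qp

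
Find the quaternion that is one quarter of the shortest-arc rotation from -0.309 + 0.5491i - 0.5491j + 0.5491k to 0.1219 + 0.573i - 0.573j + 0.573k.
-0.2036 + 0.5653i - 0.5653j + 0.5653k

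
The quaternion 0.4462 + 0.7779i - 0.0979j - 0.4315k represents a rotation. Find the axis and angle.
axis = (0.8692, -0.1094, -0.4822), θ = 127°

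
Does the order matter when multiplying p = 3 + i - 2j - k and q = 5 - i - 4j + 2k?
Yes: pq = 10 - 6i - 23j - 5k ≠ 10 + 10i - 21j + 7k = qp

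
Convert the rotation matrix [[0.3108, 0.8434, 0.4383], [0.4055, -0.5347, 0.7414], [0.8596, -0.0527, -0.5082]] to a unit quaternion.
-0.2588 + 0.7671i + 0.407j + 0.423k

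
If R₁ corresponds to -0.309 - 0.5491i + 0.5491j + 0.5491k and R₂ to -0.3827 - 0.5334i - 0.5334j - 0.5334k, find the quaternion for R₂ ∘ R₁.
0.4111 + 0.375i + 0.5405j - 0.6311k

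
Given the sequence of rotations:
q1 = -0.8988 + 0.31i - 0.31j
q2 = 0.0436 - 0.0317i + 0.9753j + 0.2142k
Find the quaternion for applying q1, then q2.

q2 · q1 = 0.273 + 0.1084i - 0.8237j - 0.485k
0.273 + 0.1084i - 0.8237j - 0.485k


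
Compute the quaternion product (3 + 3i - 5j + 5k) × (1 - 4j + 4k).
-37 + 3i - 29j + 5k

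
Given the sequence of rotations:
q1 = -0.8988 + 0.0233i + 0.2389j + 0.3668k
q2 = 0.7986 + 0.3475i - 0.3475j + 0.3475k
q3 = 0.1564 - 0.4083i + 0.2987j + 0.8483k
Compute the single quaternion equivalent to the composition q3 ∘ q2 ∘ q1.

q2 · q1 = -0.7703 - 0.5042i + 0.3838j + 0.0717k
q3 · q2 · q1 = -0.5018 - 0.0685i - 0.5685j - 0.6483k
-0.5018 - 0.0685i - 0.5685j - 0.6483k


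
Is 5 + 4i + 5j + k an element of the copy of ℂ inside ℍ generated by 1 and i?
No. The quaternion 5 + 4i + 5j + k has j-coefficient y = 5 and k-coefficient z = 1, not both zero, so it does not lie in the complex subalgebra spanned by 1 and i.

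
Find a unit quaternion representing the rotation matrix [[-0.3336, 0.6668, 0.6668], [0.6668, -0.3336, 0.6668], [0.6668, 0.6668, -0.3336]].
0.5774i + 0.5774j + 0.5774k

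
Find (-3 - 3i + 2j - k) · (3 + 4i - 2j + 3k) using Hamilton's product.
10 - 17i + 17j - 14k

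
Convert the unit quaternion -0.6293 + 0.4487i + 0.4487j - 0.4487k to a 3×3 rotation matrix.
[[0.1947, -0.1621, -0.9674], [0.9674, 0.1947, 0.1621], [0.1621, -0.9674, 0.1947]]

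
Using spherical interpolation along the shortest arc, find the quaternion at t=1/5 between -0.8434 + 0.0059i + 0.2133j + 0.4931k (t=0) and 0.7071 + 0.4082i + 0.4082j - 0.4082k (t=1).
-0.8573 - 0.0854i + 0.087j + 0.5001k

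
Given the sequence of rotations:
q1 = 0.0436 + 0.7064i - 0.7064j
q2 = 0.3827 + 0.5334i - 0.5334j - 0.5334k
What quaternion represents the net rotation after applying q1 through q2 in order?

q2 · q1 = -0.7369 - 0.0832i - 0.6704j - 0.0233k
-0.7369 - 0.0832i - 0.6704j - 0.0233k


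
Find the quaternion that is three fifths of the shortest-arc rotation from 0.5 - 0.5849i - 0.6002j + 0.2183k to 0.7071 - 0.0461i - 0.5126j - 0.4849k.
0.697 - 0.2972i - 0.6136j - 0.2221k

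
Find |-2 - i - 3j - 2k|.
√18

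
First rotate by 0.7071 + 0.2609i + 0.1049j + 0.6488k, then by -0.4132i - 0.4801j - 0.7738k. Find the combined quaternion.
0.6602 - 0.5225i - 0.2733j - 0.4652k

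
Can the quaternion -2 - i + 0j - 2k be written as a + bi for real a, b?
No. The quaternion -2 - i - 2k has j-coefficient y = 0 and k-coefficient z = -2, not both zero, so it does not lie in the complex subalgebra spanned by 1 and i.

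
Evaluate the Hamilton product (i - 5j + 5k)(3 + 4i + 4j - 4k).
36 + 3i + 9j + 39k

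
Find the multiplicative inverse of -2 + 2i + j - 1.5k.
-0.1778 - 0.1778i - 0.0889j + 0.1333k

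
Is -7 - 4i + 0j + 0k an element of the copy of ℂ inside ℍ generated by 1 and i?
Yes. The quaternion -7 - 4i has j- and k-coefficients y = z = 0, so it lies in the complex subalgebra spanned by 1 and i.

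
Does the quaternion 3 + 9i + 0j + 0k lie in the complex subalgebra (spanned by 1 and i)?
Yes. The quaternion 3 + 9i has j- and k-coefficients y = z = 0, so it lies in the complex subalgebra spanned by 1 and i.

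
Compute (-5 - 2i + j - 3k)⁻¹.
-0.1282 + 0.0513i - 0.0256j + 0.0769k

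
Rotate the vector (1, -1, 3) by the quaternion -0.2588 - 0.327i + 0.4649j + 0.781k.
(-3.007, 1.396, -0.104)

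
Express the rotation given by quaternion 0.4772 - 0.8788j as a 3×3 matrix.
[[-0.5446, 0, -0.8387], [0, 1, 0], [0.8387, 0, -0.5446]]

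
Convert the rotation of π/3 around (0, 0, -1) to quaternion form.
0.866 - 0.5k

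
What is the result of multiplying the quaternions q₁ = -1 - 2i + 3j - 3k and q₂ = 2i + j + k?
4 + 4i - 5j - 9k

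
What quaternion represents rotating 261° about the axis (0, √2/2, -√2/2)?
-0.6494 + 0.5377j - 0.5377k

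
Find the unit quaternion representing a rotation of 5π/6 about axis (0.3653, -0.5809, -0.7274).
0.2588 + 0.3529i - 0.5611j - 0.7026k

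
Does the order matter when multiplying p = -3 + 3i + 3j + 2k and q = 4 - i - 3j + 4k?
Yes: pq = -8 + 33i + 7j - 10k ≠ -8 - 3i + 35j + 2k = qp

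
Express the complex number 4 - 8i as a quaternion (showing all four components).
4 - 8i + 0j + 0k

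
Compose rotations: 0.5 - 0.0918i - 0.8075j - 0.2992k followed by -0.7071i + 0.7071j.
0.5061 - 0.5651i + 0.142j + 0.6359k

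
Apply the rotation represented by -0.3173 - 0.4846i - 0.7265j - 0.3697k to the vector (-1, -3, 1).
(-0.26, -1.48, -2.957)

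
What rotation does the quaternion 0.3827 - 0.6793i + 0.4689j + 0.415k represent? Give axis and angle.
axis = (-0.7353, 0.5075, 0.4492), θ = 3π/4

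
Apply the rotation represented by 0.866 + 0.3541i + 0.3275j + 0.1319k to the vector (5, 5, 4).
(6.413, 3.766, 3.268)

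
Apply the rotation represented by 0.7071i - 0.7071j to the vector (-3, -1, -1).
(1, 3, 1)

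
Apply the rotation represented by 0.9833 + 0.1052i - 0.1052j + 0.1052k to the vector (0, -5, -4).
(1.884, -3.863, -4.747)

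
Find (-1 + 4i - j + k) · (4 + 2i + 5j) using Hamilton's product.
-7 + 9i - 7j + 26k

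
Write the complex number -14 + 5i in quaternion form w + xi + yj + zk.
-14 + 5i + 0j + 0k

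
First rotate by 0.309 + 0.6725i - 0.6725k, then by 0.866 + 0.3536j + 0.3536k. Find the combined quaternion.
0.5054 + 0.3446i + 0.3471j - 0.7109k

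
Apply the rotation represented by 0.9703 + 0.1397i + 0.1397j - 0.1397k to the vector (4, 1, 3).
(4.694, -0.937, 1.757)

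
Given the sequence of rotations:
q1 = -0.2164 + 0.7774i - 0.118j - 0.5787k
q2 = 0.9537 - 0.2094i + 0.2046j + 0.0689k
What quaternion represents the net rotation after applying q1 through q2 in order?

q2 · q1 = 0.0204 + 0.6764i - 0.2244j - 0.7012k
0.0204 + 0.6764i - 0.2244j - 0.7012k


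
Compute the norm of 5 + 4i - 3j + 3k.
√59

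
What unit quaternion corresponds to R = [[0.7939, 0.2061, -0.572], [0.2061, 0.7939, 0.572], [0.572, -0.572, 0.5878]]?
0.891 - 0.321i - 0.321j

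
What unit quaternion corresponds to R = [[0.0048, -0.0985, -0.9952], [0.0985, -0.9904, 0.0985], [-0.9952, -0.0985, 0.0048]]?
0.0698 - 0.7054i + 0.7054k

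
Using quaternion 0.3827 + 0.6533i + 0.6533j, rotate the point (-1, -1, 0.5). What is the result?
(-0.75, -1.25, -0.354)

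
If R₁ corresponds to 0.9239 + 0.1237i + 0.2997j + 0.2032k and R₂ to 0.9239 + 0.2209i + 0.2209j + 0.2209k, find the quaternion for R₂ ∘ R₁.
0.7152 + 0.2971i + 0.4634j + 0.4307k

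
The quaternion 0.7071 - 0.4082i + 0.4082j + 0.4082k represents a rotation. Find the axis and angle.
axis = (-√3/3, √3/3, √3/3), θ = π/2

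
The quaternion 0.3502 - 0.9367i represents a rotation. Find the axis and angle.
axis = (-1, 0, 0), θ = 139°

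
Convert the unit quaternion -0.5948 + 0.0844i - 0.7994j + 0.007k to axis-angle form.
axis = (0.105, -0.9944, 0.0087), θ = 253°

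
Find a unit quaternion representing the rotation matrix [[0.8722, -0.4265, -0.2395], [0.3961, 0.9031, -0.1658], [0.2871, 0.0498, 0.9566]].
0.9659 + 0.0558i - 0.1363j + 0.2129k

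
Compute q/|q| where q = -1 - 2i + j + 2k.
-0.3162 - 0.6325i + 0.3162j + 0.6325k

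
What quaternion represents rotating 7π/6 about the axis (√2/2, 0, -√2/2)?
-0.2588 + 0.683i - 0.683k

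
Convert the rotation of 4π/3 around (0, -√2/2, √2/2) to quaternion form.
-0.5 - 0.6124j + 0.6124k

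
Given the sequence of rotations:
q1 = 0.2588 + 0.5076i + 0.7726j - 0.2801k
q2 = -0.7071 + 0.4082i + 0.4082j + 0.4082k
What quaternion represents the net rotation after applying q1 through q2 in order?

q2 · q1 = -0.5912 - 0.683i - 0.1191j + 0.4119k
-0.5912 - 0.683i - 0.1191j + 0.4119k


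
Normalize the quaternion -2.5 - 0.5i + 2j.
-0.7715 - 0.1543i + 0.6172j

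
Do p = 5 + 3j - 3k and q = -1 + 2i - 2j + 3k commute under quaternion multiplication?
No: pq = 10 + 13i - 19j + 12k ≠ 10 + 7i - 7j + 24k = qp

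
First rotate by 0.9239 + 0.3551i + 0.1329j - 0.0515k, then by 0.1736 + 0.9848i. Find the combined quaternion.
-0.1893 + 0.9715i + 0.0738j + 0.1219k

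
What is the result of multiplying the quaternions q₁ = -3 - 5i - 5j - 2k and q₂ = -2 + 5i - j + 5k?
36 - 32i + 28j + 19k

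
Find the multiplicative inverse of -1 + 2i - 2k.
-0.1111 - 0.2222i + 0.2222k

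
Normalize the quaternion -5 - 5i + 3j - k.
-0.6455 - 0.6455i + 0.3873j - 0.1291k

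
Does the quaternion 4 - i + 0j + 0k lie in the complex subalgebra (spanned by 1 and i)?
Yes. The quaternion 4 - i has j- and k-coefficients y = z = 0, so it lies in the complex subalgebra spanned by 1 and i.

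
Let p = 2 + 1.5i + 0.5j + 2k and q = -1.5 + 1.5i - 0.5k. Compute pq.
-4.25 + 0.5i + 3j - 4.75k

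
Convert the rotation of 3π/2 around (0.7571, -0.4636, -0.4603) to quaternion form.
-0.7071 + 0.5354i - 0.3278j - 0.3255k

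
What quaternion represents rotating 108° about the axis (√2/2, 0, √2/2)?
0.5878 + 0.5721i + 0.5721k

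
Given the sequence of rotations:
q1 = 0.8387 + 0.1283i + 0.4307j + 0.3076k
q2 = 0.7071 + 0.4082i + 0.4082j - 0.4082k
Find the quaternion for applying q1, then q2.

q2 · q1 = 0.4904 + 0.7345i + 0.469j - 0.0014k
0.4904 + 0.7345i + 0.469j - 0.0014k


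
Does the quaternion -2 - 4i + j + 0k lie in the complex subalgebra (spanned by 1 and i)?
No. The quaternion -2 - 4i + j has j-coefficient y = 1 and k-coefficient z = 0, not both zero, so it does not lie in the complex subalgebra spanned by 1 and i.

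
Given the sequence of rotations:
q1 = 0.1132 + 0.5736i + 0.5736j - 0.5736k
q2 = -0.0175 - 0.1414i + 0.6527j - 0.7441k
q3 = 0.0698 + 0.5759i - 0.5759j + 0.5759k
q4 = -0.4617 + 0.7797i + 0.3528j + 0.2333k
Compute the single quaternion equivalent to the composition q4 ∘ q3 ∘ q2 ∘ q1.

q2 · q1 = -0.7221 + 0.0264i - 0.4441j - 0.5297k
q3 · q2 · q1 = -0.0163 + 0.1468i + 0.7051j - 0.6934k
q4 · q3 · q2 · q1 = -0.1939 - 0.4896i + 0.2436j + 0.8143k
-0.1939 - 0.4896i + 0.2436j + 0.8143k


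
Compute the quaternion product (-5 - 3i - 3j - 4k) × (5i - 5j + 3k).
12 - 54i + 14j + 15k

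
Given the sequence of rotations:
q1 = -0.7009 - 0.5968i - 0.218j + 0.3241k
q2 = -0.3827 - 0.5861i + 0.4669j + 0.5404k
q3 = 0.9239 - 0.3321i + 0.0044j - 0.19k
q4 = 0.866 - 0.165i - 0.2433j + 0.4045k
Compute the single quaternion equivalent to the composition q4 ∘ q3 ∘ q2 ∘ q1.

q2 · q1 = -0.1549 + 0.9083i - 0.3764j - 0.0964k
q3 · q2 · q1 = 0.1419 + 0.8187i - 0.553j + 0.0614k
q4 · q3 · q2 · q1 = 0.0986 + 0.8943i - 0.1721j + 0.401k
0.0986 + 0.8943i - 0.1721j + 0.401k


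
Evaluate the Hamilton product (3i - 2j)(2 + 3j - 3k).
6 + 12i + 5j + 9k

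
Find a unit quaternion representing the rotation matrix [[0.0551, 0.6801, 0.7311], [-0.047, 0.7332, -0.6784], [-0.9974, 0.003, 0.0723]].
0.682 + 0.2498i + 0.6336j - 0.2665k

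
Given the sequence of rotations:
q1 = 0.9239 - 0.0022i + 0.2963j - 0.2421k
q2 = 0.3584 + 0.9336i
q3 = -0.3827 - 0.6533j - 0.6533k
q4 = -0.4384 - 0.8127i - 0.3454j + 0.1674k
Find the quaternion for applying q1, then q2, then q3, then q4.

q2 · q1 = 0.3332 + 0.8618i + 0.3322j + 0.1899k
q3 · q2 · q1 = 0.2136 - 0.2368i - 0.9078j + 0.2727k
q4 · q3 · q2 · q1 = -0.6453 - 0.012i + 0.5062j + 0.5722k
-0.6453 - 0.012i + 0.5062j + 0.5722k


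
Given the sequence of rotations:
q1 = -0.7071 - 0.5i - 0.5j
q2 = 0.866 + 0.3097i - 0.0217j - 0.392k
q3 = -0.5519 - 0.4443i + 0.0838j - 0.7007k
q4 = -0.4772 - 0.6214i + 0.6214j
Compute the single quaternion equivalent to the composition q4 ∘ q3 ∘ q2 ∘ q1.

q2 · q1 = -0.4683 - 0.848i - 0.2217j + 0.1115k
q3 · q2 · q1 = -0.0216 + 0.5301i + 0.7268j + 0.4362k
q4 · q3 · q2 · q1 = -0.1119 + 0.0315i - 0.0892j - 0.9892k
-0.1119 + 0.0315i - 0.0892j - 0.9892k


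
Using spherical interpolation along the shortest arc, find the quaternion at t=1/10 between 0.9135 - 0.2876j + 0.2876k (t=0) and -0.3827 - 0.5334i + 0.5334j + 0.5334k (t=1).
0.915 + 0.0689i - 0.3414j + 0.2036k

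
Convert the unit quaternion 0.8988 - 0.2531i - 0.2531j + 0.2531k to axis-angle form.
axis = (-√3/3, -√3/3, √3/3), θ = 52°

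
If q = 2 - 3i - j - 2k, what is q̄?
2 + 3i + j + 2k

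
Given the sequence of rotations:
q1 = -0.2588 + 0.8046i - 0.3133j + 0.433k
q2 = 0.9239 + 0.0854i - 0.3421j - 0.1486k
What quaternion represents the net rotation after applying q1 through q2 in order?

q2 · q1 = -0.3507 + 0.5266i - 0.3575j + 0.687k
-0.3507 + 0.5266i - 0.3575j + 0.687k


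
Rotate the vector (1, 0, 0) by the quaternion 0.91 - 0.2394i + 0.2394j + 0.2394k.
(0.771, 0.321, -0.55)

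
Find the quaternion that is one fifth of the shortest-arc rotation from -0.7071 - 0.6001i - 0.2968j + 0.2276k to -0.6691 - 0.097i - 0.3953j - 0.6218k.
-0.7662 - 0.5376i - 0.349j + 0.0462k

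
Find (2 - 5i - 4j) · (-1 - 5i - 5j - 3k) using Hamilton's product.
-47 + 7i - 21j - k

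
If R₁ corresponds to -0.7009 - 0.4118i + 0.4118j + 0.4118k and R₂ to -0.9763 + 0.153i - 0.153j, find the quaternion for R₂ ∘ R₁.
0.8103 + 0.2318i - 0.3578j - 0.402k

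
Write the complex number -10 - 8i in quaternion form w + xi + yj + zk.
-10 - 8i + 0j + 0k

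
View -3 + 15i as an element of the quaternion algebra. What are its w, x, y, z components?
-3 + 15i + 0j + 0k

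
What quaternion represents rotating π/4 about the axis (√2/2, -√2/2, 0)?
0.9239 + 0.2706i - 0.2706j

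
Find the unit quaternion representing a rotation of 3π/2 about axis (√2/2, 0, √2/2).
-0.7071 + 0.5i + 0.5k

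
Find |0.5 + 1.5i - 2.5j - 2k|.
3.571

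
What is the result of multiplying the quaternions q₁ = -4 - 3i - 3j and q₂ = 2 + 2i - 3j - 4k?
-11 - 2i - 6j + 31k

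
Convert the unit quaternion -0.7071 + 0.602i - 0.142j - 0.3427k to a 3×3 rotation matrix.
[[0.7248, -0.6556, -0.2118], [0.3137, 0.0403, 0.9487], [-0.6134, -0.754, 0.2349]]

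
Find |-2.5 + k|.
2.693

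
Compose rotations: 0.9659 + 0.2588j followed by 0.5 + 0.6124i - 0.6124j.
0.6414 + 0.5915i - 0.4621j + 0.1585k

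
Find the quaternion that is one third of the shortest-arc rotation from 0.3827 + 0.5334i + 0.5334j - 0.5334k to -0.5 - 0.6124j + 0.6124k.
0.4377 + 0.3664i + 0.5806j - 0.5806k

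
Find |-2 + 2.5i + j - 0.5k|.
3.391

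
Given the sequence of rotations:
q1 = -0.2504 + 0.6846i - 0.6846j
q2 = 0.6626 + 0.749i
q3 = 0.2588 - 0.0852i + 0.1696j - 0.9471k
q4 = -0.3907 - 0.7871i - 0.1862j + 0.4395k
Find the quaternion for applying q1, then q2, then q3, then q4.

q2 · q1 = -0.6787 + 0.2661i - 0.4536j - 0.5128k
q3 · q2 · q1 = -0.5617 - 0.3899i - 0.5282j + 0.5036k
q4 · q3 · q2 · q1 = -0.4071 + 0.7328i + 0.536j - 0.1005k
-0.4071 + 0.7328i + 0.536j - 0.1005k


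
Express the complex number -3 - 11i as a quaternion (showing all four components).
-3 - 11i + 0j + 0k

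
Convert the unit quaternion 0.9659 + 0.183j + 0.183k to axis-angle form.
axis = (0, √2/2, √2/2), θ = π/6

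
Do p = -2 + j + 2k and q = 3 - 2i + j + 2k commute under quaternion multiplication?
No: pq = -11 + 4i - 3j + 4k ≠ -11 + 4i + 5j = qp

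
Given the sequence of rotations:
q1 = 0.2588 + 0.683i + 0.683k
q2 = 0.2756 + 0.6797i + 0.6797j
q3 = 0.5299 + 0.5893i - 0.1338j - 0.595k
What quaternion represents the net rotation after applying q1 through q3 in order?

q2 · q1 = -0.3929 + 0.8284i - 0.2883j - 0.276k
q3 · q2 · q1 = -0.8992 + 0.0728i - 0.4305j + 0.0285k
-0.8992 + 0.0728i - 0.4305j + 0.0285k


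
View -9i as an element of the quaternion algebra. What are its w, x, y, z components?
0 - 9i + 0j + 0k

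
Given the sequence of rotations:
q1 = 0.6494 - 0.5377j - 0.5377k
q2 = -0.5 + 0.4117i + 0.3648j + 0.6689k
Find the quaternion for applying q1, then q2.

q2 · q1 = 0.2311 + 0.4309i + 0.7271j + 0.4819k
0.2311 + 0.4309i + 0.7271j + 0.4819k


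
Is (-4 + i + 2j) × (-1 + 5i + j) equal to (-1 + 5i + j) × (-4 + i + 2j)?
No: pq = -3 - 21i - 6j - 9k ≠ -3 - 21i - 6j + 9k = qp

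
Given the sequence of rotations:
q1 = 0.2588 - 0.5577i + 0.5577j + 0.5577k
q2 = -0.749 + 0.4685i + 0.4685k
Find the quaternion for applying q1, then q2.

q2 · q1 = -0.1938 + 0.2777i - 0.9403j - 0.0352k
-0.1938 + 0.2777i - 0.9403j - 0.0352k


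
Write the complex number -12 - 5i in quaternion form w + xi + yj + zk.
-12 - 5i + 0j + 0k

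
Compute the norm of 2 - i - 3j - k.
√15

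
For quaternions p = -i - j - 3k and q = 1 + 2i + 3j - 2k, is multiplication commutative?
No: pq = -1 + 10i - 9j - 4k ≠ -1 - 12i + 7j - 2k = qp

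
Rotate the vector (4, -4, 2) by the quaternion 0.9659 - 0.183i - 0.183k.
(2.452, -4.171, 3.548)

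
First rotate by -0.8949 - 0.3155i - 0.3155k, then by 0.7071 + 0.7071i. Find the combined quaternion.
-0.4097 - 0.8559i + 0.2231j - 0.2231k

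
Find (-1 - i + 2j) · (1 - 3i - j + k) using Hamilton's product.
-2 + 4i + 4j + 6k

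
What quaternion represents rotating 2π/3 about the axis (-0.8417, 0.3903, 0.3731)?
0.5 - 0.7289i + 0.338j + 0.3231k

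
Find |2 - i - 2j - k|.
√10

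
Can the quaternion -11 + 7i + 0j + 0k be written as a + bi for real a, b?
Yes. The quaternion -11 + 7i has j- and k-coefficients y = z = 0, so it lies in the complex subalgebra spanned by 1 and i.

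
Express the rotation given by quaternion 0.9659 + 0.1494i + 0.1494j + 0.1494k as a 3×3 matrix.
[[0.9107, -0.244, 0.3333], [0.3333, 0.9107, -0.244], [-0.244, 0.3333, 0.9107]]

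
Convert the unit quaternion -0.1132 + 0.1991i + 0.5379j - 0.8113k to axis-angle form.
axis = (0.2004, 0.5414, -0.8165), θ = 193°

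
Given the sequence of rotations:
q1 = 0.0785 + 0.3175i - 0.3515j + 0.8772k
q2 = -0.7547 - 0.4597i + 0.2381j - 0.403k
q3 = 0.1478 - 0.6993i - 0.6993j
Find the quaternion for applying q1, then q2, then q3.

q2 · q1 = 0.5239 - 0.2085i + 0.5593j - 0.6077k
q3 · q2 · q1 = 0.3227 + 0.0278i - 0.7087j - 0.6267k
0.3227 + 0.0278i - 0.7087j - 0.6267k


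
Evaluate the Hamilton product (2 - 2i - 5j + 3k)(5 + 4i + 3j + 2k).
27 - 21i - 3j + 33k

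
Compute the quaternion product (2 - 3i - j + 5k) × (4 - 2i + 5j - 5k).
32 - 36i - 19j - 7k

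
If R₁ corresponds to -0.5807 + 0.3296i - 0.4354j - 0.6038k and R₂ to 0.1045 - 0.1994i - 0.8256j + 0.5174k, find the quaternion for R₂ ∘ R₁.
-0.042 + 0.874i + 0.4841j - 0.0046k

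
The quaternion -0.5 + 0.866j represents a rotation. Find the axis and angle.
axis = (0, 1, 0), θ = 4π/3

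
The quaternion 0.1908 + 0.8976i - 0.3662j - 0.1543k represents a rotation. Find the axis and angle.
axis = (0.9144, -0.3731, -0.1572), θ = 158°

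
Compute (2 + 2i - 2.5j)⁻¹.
0.1404 - 0.1404i + 0.1754j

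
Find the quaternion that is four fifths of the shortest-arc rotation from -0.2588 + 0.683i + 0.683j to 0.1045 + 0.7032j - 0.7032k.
0.027 + 0.1673i + 0.7755j - 0.6082k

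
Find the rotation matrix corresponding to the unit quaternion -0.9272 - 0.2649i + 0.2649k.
[[0.8597, 0.4912, -0.1403], [-0.4912, 0.7193, -0.4912], [-0.1403, 0.4912, 0.8597]]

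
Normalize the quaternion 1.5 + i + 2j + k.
0.5222 + 0.3482i + 0.6963j + 0.3482k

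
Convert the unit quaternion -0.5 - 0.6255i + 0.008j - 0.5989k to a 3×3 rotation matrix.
[[0.2825, -0.6089, 0.7412], [0.5889, -0.4999, -0.6351], [0.7572, 0.6159, 0.2174]]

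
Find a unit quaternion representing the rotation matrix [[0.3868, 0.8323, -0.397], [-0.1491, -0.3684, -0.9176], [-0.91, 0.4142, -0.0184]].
0.5 + 0.6659i + 0.2565j - 0.4907k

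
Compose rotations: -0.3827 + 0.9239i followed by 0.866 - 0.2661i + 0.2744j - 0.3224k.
-0.0856 + 0.9019i - 0.4029j - 0.1301k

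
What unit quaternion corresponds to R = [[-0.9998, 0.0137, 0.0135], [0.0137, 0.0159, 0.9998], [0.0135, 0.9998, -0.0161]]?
0.0096i + 0.7127j + 0.7014k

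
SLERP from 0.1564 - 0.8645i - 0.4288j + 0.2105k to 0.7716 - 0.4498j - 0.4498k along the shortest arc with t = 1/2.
0.5944 - 0.5537i - 0.5627j - 0.1533k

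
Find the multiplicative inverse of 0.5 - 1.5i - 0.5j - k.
0.1333 + 0.4i + 0.1333j + 0.2667k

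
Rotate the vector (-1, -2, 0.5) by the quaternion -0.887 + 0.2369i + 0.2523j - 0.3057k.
(-0.136, -1.931, 1.227)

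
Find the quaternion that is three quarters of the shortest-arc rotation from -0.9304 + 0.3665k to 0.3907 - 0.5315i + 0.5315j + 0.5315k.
-0.668 + 0.468i - 0.468j - 0.3404k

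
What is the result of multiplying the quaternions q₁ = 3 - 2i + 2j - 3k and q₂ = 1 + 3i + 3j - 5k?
-12 + 6i - 8j - 30k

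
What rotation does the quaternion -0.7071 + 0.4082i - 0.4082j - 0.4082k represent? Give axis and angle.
axis = (√3/3, -√3/3, -√3/3), θ = 3π/2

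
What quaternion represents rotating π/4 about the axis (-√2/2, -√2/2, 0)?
0.9239 - 0.2706i - 0.2706j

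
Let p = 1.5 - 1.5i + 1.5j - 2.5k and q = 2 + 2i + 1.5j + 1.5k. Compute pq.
7.5 + 6i + 2.5j - 8k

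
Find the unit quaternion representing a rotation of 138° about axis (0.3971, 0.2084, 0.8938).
0.3584 + 0.3707i + 0.1946j + 0.8344k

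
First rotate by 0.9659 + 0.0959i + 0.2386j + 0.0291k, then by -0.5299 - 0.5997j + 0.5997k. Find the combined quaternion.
-0.3862 - 0.2114i - 0.6482j + 0.6213k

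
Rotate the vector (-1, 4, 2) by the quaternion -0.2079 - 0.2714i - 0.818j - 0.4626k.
(2.955, 2.35, 2.597)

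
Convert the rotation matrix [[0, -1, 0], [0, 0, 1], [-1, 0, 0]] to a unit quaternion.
0.5 - 0.5i + 0.5j + 0.5k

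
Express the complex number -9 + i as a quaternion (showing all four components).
-9 + i + 0j + 0k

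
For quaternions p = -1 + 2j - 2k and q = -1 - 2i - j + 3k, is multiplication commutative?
No: pq = 9 + 6i + 3j + 3k ≠ 9 - 2i - 5j - 5k = qp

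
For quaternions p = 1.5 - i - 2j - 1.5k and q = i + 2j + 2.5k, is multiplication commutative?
No: pq = 8.75 - 0.5i + 4j + 3.75k ≠ 8.75 + 3.5i + 2j + 3.75k = qp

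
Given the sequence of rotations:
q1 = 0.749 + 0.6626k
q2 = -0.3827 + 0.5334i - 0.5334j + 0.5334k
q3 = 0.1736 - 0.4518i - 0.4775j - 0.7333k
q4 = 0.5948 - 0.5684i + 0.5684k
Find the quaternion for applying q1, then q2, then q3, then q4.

q2 · q1 = -0.6401 + 0.0461i - 0.7529j + 0.1459k
q3 · q2 · q1 = -0.3428 - 0.3246i + 0.2071j + 0.8569k
q4 · q3 · q2 · q1 = -0.8755 - 0.1159i + 0.4257j + 0.1971k
-0.8755 - 0.1159i + 0.4257j + 0.1971k


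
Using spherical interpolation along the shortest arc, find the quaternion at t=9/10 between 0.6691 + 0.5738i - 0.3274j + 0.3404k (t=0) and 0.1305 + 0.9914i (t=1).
0.1961 + 0.9791i - 0.0371j + 0.0385k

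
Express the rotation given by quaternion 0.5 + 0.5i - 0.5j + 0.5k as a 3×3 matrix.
[[0, -1, 0], [0, 0, -1], [1, 0, 0]]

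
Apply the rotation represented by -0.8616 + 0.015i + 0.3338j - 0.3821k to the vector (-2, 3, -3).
(-1.156, 1.473, -4.3)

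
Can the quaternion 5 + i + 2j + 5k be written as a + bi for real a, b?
No. The quaternion 5 + i + 2j + 5k has j-coefficient y = 2 and k-coefficient z = 5, not both zero, so it does not lie in the complex subalgebra spanned by 1 and i.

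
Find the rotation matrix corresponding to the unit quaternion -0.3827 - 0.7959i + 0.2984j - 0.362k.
[[0.5598, -0.7521, 0.3478], [-0.1979, -0.529, -0.8252], [0.8046, 0.3931, -0.445]]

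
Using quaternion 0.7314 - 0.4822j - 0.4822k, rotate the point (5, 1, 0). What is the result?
(1.055, -2.992, 3.992)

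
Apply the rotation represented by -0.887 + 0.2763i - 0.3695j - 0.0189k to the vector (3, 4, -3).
(-0.707, 1.362, -5.625)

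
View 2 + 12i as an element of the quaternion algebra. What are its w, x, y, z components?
2 + 12i + 0j + 0k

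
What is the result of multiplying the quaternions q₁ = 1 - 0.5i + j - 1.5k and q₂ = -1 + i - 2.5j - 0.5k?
1.25 - 2.75i - 5.25j + 1.25k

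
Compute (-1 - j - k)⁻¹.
-0.3333 + 0.3333j + 0.3333k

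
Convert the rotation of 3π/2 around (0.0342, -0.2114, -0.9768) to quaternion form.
-0.7071 + 0.0242i - 0.1495j - 0.6907k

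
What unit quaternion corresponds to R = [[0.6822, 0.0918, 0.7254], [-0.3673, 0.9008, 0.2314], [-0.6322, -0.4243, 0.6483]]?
0.8988 - 0.1824i + 0.3776j - 0.1277k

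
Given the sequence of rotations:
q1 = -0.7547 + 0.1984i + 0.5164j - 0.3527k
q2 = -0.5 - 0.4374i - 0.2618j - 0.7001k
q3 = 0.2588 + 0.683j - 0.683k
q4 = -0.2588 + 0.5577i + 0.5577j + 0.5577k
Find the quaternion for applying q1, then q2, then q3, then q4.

q2 · q1 = 0.3524 + 0.6848i - 0.3538j + 0.5308k
q3 · q2 · q1 = 0.6954 + 0.2981i - 0.3186j - 0.571k
q4 · q3 · q2 · q1 = 0.1499 + 0.1699i + 0.955j + 0.1917k
0.1499 + 0.1699i + 0.955j + 0.1917k


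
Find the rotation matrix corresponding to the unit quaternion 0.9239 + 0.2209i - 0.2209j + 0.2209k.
[[0.8048, -0.5058, -0.3106], [0.3106, 0.8048, -0.5058], [0.5058, 0.3106, 0.8048]]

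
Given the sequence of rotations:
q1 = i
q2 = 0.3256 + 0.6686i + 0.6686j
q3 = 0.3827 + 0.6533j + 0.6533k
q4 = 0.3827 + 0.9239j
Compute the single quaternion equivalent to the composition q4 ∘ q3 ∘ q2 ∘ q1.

q2 · q1 = -0.6686 + 0.3256i - 0.6686k
q3 · q2 · q1 = 0.1809 - 0.3122i - 0.2241j - 0.9054k
q4 · q3 · q2 · q1 = 0.2763 - 0.956i + 0.0814j - 0.0581k
0.2763 - 0.956i + 0.0814j - 0.0581k


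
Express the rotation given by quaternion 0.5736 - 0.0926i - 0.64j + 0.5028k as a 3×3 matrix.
[[-0.3248, -0.4583, -0.8273], [0.6953, 0.4772, -0.5374], [0.6411, -0.7498, 0.1637]]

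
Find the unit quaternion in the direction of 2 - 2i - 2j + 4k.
0.378 - 0.378i - 0.378j + 0.7559k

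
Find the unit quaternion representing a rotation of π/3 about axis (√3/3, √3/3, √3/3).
0.866 + 0.2887i + 0.2887j + 0.2887k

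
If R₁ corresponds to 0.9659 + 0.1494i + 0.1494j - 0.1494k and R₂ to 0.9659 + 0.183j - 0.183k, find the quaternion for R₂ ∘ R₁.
0.8783 + 0.1443i + 0.2937j - 0.3484k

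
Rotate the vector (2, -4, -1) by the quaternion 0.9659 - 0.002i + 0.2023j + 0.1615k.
(2.593, -3.238, -1.947)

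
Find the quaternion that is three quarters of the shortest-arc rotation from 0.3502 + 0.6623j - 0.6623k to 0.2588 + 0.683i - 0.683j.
-0.1065 - 0.5741i + 0.7842j - 0.2101k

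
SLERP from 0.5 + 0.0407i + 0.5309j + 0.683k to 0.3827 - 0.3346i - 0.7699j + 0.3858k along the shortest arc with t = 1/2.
0.6143 - 0.2045i - 0.1663j + 0.7438k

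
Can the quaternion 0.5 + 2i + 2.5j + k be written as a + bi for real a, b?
No. The quaternion 0.5 + 2i + 2.5j + k has j-coefficient y = 2.5 and k-coefficient z = 1, not both zero, so it does not lie in the complex subalgebra spanned by 1 and i.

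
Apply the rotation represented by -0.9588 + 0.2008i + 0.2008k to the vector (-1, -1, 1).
(-1.224, -0.069, 1.224)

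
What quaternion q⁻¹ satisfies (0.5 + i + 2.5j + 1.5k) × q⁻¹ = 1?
0.0513 - 0.1026i - 0.2564j - 0.1538k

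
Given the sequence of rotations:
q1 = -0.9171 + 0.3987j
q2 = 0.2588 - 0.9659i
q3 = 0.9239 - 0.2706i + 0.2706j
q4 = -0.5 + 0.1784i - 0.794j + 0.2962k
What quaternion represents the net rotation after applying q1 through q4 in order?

q2 · q1 = -0.2373 + 0.8858i + 0.1032j - 0.3851k
q3 · q2 · q1 = -0.0075 + 0.7784i - 0.0731j - 0.6234k
q4 · q3 · q2 · q1 = -0.0085 + 0.1261i + 0.3843j + 0.9145k
-0.0085 + 0.1261i + 0.3843j + 0.9145k


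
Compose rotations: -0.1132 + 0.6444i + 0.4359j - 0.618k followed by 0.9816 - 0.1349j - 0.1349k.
-0.1357 + 0.7747i + 0.3562j - 0.5044k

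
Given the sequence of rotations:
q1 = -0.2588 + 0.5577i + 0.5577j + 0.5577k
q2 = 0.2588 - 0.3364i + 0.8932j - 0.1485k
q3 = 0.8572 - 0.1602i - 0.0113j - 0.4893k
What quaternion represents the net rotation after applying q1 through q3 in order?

q2 · q1 = -0.2947 + 0.8123i + 0.018j - 0.503k
q3 · q2 · q1 = -0.3684 + 0.758i - 0.4593j - 0.2807k
-0.3684 + 0.758i - 0.4593j - 0.2807k


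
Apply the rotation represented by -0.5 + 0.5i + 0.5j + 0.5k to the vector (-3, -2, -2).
(-2, -2, -3)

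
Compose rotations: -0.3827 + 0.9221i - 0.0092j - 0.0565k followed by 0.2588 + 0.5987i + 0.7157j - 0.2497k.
-0.6586 - 0.0332i - 0.4727j - 0.5845k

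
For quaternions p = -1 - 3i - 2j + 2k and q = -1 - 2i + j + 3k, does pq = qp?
No: pq = -9 - 3i + 6j - 12k ≠ -9 + 13i - 4j + 2k = qp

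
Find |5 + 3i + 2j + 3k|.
√47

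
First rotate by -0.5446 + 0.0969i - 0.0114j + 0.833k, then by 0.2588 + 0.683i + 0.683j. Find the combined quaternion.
-0.1993 + 0.2221i - 0.9439j + 0.1416k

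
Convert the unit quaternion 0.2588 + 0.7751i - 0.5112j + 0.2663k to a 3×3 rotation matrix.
[[0.3355, -0.9303, 0.1482], [-0.6546, -0.3434, -0.6735], [0.6774, 0.1289, -0.7242]]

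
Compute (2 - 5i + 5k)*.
2 + 5i - 5k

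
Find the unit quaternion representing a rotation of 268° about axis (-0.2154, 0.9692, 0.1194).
-0.6947 - 0.1549i + 0.6972j + 0.0859k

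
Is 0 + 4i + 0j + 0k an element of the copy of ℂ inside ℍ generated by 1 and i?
Yes. The quaternion 4i has j- and k-coefficients y = z = 0, so it lies in the complex subalgebra spanned by 1 and i.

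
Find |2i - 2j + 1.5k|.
3.202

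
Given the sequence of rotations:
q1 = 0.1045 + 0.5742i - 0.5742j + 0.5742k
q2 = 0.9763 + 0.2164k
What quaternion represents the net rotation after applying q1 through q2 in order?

q2 · q1 = -0.0222 + 0.6848i - 0.4363j + 0.5832k
-0.0222 + 0.6848i - 0.4363j + 0.5832k


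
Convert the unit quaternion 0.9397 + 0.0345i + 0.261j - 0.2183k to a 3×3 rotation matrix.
[[0.7684, 0.4283, 0.4755], [-0.3923, 0.9023, -0.1788], [-0.5056, -0.0491, 0.8614]]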